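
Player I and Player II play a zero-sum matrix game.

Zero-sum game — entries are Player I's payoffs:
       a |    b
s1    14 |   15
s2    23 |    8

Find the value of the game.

233/16

Row minima are 14 and 8, so Player I's maximin is 14; column maxima are 23 and 15, so Player II's minimax is 15. These differ, so the equilibrium is in mixed strategies.
Let Player I play s1 with probability p. Player II is indifferent when 14p + 23(1−p) = 15p + 8(1−p), giving p = 15/16.
Let Player II play a with probability q. Player I is indifferent when 14q + 15(1−q) = 23q + 8(1−q), giving q = 7/16.
The value is 14·(7/16) + (15)·(9/16) = 233/16.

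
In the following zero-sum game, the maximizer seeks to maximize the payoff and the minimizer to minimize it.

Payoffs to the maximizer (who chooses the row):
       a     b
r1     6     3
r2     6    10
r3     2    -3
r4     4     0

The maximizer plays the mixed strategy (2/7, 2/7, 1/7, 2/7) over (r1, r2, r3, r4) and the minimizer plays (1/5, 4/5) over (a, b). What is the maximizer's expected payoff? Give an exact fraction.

18/5

Against (1/5, 4/5), each row's expected payoff is r1: 18/5; r2: 46/5; r3: -2; r4: 4/5.
Taking the (2/7, 2/7, 1/7, 2/7)-weighted average: (2/7)·(18/5) + (2/7)·(46/5) + (1/7)·(-2) + (2/7)·(4/5) = 18/5.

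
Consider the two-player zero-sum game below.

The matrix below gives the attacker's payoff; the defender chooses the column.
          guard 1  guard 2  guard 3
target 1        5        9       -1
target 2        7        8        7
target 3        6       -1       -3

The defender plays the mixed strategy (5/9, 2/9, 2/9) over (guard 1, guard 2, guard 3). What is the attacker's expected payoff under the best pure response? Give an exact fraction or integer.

target 1: (5)·(5/9) + (9)·(2/9) + (-1)·(2/9) = 41/9.
target 2: (7)·(5/9) + (8)·(2/9) + (7)·(2/9) = 65/9.
target 3: (6)·(5/9) + (-1)·(2/9) + (-3)·(2/9) = 22/9.
The best pure response is target 2 with expected payoff 65/9.

65/9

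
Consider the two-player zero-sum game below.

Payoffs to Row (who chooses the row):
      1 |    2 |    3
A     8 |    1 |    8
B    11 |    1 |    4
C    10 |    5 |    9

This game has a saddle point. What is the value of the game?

5

Row minima: 1, 1, 5 → Row's maximin is 5.
Column maxima: 11, 5, 9 → Column's minimax is 5.
They coincide at (C, 2), so the value is 5.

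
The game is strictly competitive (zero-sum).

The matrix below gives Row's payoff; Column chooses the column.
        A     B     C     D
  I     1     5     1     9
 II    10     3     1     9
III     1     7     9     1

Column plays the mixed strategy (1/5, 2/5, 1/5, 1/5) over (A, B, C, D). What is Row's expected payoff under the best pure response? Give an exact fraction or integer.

26/5

I: (1)·(1/5) + (5)·(2/5) + (1)·(1/5) + (9)·(1/5) = 21/5.
II: (10)·(1/5) + (3)·(2/5) + (1)·(1/5) + (9)·(1/5) = 26/5.
III: (1)·(1/5) + (7)·(2/5) + (9)·(1/5) + (1)·(1/5) = 5.
The best pure response is II with expected payoff 26/5.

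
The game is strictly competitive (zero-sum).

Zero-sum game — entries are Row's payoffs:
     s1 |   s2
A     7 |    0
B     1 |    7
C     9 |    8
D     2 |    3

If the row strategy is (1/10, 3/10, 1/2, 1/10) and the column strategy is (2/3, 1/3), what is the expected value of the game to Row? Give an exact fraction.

Against (2/3, 1/3), each row's expected payoff is A: 14/3; B: 3; C: 26/3; D: 7/3.
Taking the (1/10, 3/10, 1/2, 1/10)-weighted average: (1/10)·(14/3) + (3/10)·(3) + (1/2)·(26/3) + (1/10)·(7/3) = 89/15.

89/15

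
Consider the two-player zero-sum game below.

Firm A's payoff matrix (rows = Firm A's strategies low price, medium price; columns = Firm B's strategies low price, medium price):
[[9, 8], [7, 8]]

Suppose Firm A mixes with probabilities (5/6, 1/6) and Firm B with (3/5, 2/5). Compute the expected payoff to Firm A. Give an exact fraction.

42/5

Against (3/5, 2/5), each row's expected payoff is low price: 43/5; medium price: 37/5.
Taking the (5/6, 1/6)-weighted average: (5/6)·(43/5) + (1/6)·(37/5) = 42/5.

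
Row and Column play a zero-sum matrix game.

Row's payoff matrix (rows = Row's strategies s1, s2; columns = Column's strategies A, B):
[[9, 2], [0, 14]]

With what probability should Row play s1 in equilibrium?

2/3

Row minima are 2 and 0, so Row's maximin is 2; column maxima are 9 and 14, so Column's minimax is 9. These differ, so the equilibrium is in mixed strategies.
Let Row play s1 with probability p. Column is indifferent when 9p = 2p + 14(1−p), giving p = 2/3.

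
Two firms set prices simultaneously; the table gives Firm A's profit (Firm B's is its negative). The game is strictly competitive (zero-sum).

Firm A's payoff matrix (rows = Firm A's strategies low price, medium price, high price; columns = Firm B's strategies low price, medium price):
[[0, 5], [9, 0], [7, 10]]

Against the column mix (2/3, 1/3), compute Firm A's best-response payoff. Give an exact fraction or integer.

8

low price: (0)·(2/3) + (5)·(1/3) = 5/3.
medium price: (9)·(2/3) + (0)·(1/3) = 6.
high price: (7)·(2/3) + (10)·(1/3) = 8.
The best pure response is high price with expected payoff 8.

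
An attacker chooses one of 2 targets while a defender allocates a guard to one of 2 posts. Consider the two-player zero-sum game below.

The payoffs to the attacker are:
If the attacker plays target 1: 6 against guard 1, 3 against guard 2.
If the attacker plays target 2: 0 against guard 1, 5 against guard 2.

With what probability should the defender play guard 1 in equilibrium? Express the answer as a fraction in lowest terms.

Row minima are 3 and 0, so the attacker's maximin is 3; column maxima are 6 and 5, so the defender's minimax is 5. These differ, so the equilibrium is in mixed strategies.
Let the defender play guard 1 with probability q. The attacker is indifferent when 6q + 3(1−q) = 5(1−q), giving q = 1/4.

1/4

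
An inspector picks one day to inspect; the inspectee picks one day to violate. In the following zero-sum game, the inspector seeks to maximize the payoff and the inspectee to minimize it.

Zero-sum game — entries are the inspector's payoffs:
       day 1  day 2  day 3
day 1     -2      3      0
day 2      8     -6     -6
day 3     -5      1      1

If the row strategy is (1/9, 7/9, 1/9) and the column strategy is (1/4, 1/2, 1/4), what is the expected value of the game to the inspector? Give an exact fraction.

Against (1/4, 1/2, 1/4), each row's expected payoff is day 1: 1; day 2: -5/2; day 3: -1/2.
Taking the (1/9, 7/9, 1/9)-weighted average: (1/9)·(1) + (7/9)·(-5/2) + (1/9)·(-1/2) = -17/9.

-17/9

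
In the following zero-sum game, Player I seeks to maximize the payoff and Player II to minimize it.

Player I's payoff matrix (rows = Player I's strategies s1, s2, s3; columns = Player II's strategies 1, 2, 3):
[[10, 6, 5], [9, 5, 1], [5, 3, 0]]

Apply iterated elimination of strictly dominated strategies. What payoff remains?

5

Row s2 is strictly dominated by row s1 (10>9, 6>5, 5>1); eliminate s2.
Row s3 is strictly dominated by row s1 (10>5, 6>3, 5>0); eliminate s3.
Column 2 is strictly dominated by 3 for Player II (5<6); eliminate 2.
Column 1 is strictly dominated by 3 for Player II (5<10); eliminate 1.
Only (s1, 3) remains, with payoff 5.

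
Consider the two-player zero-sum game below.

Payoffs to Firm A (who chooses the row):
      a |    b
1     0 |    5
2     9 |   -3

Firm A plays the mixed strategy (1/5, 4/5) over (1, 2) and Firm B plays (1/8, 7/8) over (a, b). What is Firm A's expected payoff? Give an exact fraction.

Against (1/8, 7/8), each row's expected payoff is 1: 35/8; 2: -3/2.
Taking the (1/5, 4/5)-weighted average: (1/5)·(35/8) + (4/5)·(-3/2) = -13/40.

-13/40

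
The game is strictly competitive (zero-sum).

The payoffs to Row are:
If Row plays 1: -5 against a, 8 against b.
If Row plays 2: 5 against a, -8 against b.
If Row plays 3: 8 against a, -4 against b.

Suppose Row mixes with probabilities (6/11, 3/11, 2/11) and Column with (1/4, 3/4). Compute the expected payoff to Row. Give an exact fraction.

49/44

Against (1/4, 3/4), each row's expected payoff is 1: 19/4; 2: -19/4; 3: -1.
Taking the (6/11, 3/11, 2/11)-weighted average: (6/11)·(19/4) + (3/11)·(-19/4) + (2/11)·(-1) = 49/44.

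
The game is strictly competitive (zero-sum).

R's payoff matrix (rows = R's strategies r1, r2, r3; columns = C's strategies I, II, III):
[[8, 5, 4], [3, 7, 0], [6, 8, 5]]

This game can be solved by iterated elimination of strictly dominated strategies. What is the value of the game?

Column II is strictly dominated by III for C (4<5, 0<7, 5<8); eliminate II.
Column I is strictly dominated by III for C (4<8, 0<3, 5<6); eliminate I.
Row r2 is strictly dominated by row r1 (4>0); eliminate r2.
Row r1 is strictly dominated by row r3 (5>4); eliminate r1.
Only (r3, III) remains, with payoff 5.

5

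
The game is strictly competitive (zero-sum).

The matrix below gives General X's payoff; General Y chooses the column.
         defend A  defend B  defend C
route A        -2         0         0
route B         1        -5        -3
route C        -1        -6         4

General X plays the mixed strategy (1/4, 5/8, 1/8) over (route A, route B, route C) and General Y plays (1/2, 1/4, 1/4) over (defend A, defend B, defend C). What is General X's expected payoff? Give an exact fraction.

Against (1/2, 1/4, 1/4), each row's expected payoff is route A: -1; route B: -3/2; route C: -1.
Taking the (1/4, 5/8, 1/8)-weighted average: (1/4)·(-1) + (5/8)·(-3/2) + (1/8)·(-1) = -21/16.

-21/16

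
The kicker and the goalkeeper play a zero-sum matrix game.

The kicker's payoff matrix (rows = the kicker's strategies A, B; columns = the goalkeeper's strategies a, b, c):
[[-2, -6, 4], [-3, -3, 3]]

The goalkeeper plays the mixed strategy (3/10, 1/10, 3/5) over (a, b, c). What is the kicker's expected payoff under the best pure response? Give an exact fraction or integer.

6/5

A: (-2)·(3/10) + (-6)·(1/10) + (4)·(3/5) = 6/5.
B: (-3)·(3/10) + (-3)·(1/10) + (3)·(3/5) = 3/5.
The best pure response is A with expected payoff 6/5.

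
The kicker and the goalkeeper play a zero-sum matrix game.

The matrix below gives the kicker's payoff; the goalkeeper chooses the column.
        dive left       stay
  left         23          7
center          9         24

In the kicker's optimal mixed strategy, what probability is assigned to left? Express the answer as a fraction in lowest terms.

15/31

Row minima are 7 and 9, so the kicker's maximin is 9; column maxima are 23 and 24, so the goalkeeper's minimax is 23. These differ, so the equilibrium is in mixed strategies.
Let the kicker play left with probability p. The goalkeeper is indifferent when 23p + 9(1−p) = 7p + 24(1−p), giving p = 15/31.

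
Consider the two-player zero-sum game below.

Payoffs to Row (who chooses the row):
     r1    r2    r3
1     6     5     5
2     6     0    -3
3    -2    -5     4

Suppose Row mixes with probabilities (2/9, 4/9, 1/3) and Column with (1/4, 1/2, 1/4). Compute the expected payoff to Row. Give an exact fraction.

Against (1/4, 1/2, 1/4), each row's expected payoff is 1: 21/4; 2: 3/4; 3: -2.
Taking the (2/9, 4/9, 1/3)-weighted average: (2/9)·(21/4) + (4/9)·(3/4) + (1/3)·(-2) = 5/6.

5/6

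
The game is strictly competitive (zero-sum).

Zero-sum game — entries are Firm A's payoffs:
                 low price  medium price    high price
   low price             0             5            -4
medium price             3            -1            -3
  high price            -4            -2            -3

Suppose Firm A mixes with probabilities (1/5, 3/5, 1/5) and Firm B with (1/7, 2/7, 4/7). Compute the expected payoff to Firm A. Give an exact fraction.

Against (1/7, 2/7, 4/7), each row's expected payoff is low price: -6/7; medium price: -11/7; high price: -20/7.
Taking the (1/5, 3/5, 1/5)-weighted average: (1/5)·(-6/7) + (3/5)·(-11/7) + (1/5)·(-20/7) = -59/35.

-59/35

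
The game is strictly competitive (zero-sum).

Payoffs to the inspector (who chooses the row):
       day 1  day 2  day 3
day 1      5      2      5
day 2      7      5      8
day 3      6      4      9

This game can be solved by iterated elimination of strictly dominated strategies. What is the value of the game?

5

Row day 1 is strictly dominated by row day 2 (7>5, 5>2, 8>5); eliminate day 1.
Column day 1 is strictly dominated by day 2 for the inspectee (5<7, 4<6); eliminate day 1.
Column day 3 is strictly dominated by day 2 for the inspectee (5<8, 4<9); eliminate day 3.
Row day 3 is strictly dominated by row day 2 (5>4); eliminate day 3.
Only (day 2, day 2) remains, with payoff 5.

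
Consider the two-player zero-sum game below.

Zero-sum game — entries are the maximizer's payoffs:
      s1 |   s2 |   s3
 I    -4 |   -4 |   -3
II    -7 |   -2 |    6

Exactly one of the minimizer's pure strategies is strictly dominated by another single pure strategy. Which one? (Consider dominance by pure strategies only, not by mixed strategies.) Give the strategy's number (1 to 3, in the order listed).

The minimizer prefers columns that give the maximizer less. Compare s3 with s1: -4 < -3, -7 < 6.
So s1 strictly dominates s3 for the minimizer; s3 is strictly dominated.

3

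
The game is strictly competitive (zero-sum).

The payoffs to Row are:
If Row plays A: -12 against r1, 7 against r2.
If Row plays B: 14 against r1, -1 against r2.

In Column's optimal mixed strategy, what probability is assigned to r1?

Row minima are -12 and -1, so Row's maximin is -1; column maxima are 14 and 7, so Column's minimax is 7. These differ, so the equilibrium is in mixed strategies.
Let Column play r1 with probability q. Row is indifferent when −12q + 7(1−q) = 14q − (1−q), giving q = 4/17.

4/17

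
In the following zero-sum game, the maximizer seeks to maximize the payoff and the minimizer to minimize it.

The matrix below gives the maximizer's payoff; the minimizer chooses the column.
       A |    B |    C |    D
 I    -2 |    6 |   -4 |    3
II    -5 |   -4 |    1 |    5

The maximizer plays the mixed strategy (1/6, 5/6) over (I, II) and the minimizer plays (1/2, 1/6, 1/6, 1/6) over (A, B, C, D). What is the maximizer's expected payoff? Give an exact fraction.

Against (1/2, 1/6, 1/6, 1/6), each row's expected payoff is I: -1/6; II: -13/6.
Taking the (1/6, 5/6)-weighted average: (1/6)·(-1/6) + (5/6)·(-13/6) = -11/6.

-11/6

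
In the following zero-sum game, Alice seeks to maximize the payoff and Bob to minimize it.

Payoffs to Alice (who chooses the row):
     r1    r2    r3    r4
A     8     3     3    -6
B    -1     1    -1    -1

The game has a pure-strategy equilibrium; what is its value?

Row minima: -6, -1 → Alice's maximin is -1.
Column maxima: 8, 3, 3, -1 → Bob's minimax is -1.
They coincide at (B, r4), so the value is -1.

-1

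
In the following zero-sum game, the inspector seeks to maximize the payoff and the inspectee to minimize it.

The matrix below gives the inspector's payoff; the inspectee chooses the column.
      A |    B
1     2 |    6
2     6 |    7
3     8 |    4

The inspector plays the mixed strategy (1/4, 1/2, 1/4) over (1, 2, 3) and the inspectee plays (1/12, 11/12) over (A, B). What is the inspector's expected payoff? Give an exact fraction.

Against (1/12, 11/12), each row's expected payoff is 1: 17/3; 2: 83/12; 3: 13/3.
Taking the (1/4, 1/2, 1/4)-weighted average: (1/4)·(17/3) + (1/2)·(83/12) + (1/4)·(13/3) = 143/24.

143/24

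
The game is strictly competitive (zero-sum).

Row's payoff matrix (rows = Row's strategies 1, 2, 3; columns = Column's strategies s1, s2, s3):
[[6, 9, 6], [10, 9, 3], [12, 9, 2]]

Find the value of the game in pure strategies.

6

Row minima: 6, 3, 2 → Row's maximin is 6.
Column maxima: 12, 9, 6 → Column's minimax is 6.
They coincide at (1, s3), so the value is 6.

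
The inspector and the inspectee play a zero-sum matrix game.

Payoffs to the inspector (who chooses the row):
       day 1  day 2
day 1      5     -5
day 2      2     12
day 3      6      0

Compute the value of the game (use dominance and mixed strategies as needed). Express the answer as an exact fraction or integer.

Row day 1 is strictly dominated by row day 3, so the inspector never plays it.
The remaining 2×2 game on (day 2, day 3) × (day 1, day 2) has no saddle point. Let the inspector play day 2 with probability p; indifference gives 2p + 6(1−p) = 12p, so p = 3/8.
Similarly the inspectee's optimal q on day 1 is 3/4, and the value is 2·(3/4) + (12)·(1/4) = 9/2.

9/2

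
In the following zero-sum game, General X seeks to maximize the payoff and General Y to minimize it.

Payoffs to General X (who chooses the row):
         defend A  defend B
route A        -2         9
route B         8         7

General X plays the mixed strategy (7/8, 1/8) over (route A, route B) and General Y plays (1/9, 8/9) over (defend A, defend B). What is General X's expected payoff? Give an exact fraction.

Against (1/9, 8/9), each row's expected payoff is route A: 70/9; route B: 64/9.
Taking the (7/8, 1/8)-weighted average: (7/8)·(70/9) + (1/8)·(64/9) = 277/36.

277/36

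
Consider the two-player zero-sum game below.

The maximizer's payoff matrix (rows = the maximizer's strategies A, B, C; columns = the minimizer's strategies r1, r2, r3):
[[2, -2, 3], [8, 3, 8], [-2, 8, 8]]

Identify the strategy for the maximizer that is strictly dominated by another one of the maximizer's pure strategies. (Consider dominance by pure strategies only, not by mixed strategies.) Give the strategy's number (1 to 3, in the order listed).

Compare A with B: 8 > 2, 3 > -2, 8 > 3.
So B strictly dominates A for the maximizer; A is strictly dominated.

1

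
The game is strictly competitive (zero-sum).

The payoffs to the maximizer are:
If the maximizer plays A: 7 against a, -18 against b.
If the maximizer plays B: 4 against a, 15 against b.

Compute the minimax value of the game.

Row minima are -18 and 4, so the maximizer's maximin is 4; column maxima are 7 and 15, so the minimizer's minimax is 7. These differ, so the equilibrium is in mixed strategies.
Let the maximizer play A with probability p. The minimizer is indifferent when 7p + 4(1−p) = −18p + 15(1−p), giving p = 11/36.
Let the minimizer play a with probability q. The maximizer is indifferent when 7q − 18(1−q) = 4q + 15(1−q), giving q = 11/12.
The value is 7·(11/12) + (-18)·(1/12) = 59/12.

59/12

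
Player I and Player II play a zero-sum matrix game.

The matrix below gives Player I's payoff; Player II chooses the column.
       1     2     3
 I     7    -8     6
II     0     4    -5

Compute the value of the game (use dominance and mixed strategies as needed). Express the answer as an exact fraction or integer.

-16/23

Column 1 is strictly dominated by 3 for Player II (it gives Player I more in every row).
The remaining 2×2 game on (I, II) × (2, 3) has no saddle point. Let Player I play I with probability p; indifference gives −8p + 4(1−p) = 6p − 5(1−p), so p = 9/23.
Similarly Player II's optimal q on 2 is 11/23, and the value is -8·(11/23) + (6)·(12/23) = -16/23.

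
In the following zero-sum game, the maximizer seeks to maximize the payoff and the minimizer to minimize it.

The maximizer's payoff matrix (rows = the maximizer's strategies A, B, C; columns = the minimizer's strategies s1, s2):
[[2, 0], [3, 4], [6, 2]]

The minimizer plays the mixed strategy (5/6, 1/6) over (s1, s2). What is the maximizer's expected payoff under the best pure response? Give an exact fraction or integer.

A: (2)·(5/6) + (0)·(1/6) = 5/3.
B: (3)·(5/6) + (4)·(1/6) = 19/6.
C: (6)·(5/6) + (2)·(1/6) = 16/3.
The best pure response is C with expected payoff 16/3.

16/3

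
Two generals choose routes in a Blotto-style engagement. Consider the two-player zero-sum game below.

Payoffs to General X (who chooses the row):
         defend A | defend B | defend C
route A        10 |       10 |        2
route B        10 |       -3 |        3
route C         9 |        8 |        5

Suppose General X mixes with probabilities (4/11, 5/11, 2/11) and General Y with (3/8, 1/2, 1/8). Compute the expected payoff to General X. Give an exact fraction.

Against (3/8, 1/2, 1/8), each row's expected payoff is route A: 9; route B: 21/8; route C: 8.
Taking the (4/11, 5/11, 2/11)-weighted average: (4/11)·(9) + (5/11)·(21/8) + (2/11)·(8) = 521/88.

521/88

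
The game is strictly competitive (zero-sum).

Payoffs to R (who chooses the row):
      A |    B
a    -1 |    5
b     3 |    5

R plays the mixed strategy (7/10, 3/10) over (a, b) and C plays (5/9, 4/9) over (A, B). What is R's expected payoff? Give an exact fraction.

Against (5/9, 4/9), each row's expected payoff is a: 5/3; b: 35/9.
Taking the (7/10, 3/10)-weighted average: (7/10)·(5/3) + (3/10)·(35/9) = 7/3.

7/3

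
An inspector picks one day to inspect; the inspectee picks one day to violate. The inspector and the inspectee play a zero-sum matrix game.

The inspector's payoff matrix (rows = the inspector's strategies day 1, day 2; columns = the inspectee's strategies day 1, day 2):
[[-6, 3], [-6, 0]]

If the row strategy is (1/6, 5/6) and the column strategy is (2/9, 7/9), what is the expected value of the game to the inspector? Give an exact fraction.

Against (2/9, 7/9), each row's expected payoff is day 1: 1; day 2: -4/3.
Taking the (1/6, 5/6)-weighted average: (1/6)·(1) + (5/6)·(-4/3) = -17/18.

-17/18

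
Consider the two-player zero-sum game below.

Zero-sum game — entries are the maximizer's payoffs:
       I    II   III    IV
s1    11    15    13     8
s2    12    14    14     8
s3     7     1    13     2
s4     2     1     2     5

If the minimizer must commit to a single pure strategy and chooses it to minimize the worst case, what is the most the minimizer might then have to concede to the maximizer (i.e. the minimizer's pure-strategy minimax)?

8

The worst case (largest entry) in each column is I: 12, II: 15, III: 14, IV: 8.
The best (smallest) of these is 8.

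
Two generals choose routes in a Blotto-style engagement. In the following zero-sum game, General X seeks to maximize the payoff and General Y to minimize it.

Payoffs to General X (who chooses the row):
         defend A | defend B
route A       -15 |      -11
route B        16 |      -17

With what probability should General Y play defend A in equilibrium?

Row minima are -15 and -17, so General X's maximin is -15; column maxima are 16 and -11, so General Y's minimax is -11. These differ, so the equilibrium is in mixed strategies.
Let General Y play defend A with probability q. General X is indifferent when −15q − 11(1−q) = 16q − 17(1−q), giving q = 6/37.

6/37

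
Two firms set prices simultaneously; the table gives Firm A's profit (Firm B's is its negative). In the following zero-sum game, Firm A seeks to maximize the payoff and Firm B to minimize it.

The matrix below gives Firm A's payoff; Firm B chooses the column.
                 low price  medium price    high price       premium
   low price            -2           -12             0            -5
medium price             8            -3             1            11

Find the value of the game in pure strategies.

Row minima: -12, -3 → Firm A's maximin is -3.
Column maxima: 8, -3, 1, 11 → Firm B's minimax is -3.
They coincide at (medium price, medium price), so the value is -3.

-3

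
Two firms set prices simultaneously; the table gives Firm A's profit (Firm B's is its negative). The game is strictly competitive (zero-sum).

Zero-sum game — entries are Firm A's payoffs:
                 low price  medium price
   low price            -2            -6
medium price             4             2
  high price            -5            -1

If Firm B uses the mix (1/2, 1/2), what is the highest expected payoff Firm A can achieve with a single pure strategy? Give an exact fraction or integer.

low price: (-2)·(1/2) + (-6)·(1/2) = -4.
medium price: (4)·(1/2) + (2)·(1/2) = 3.
high price: (-5)·(1/2) + (-1)·(1/2) = -3.
The best pure response is medium price with expected payoff 3.

3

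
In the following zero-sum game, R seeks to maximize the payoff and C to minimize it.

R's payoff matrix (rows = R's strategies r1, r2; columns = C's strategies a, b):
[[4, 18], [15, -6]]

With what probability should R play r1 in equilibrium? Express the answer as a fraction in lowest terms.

Row minima are 4 and -6, so R's maximin is 4; column maxima are 15 and 18, so C's minimax is 15. These differ, so the equilibrium is in mixed strategies.
Let R play r1 with probability p. C is indifferent when 4p + 15(1−p) = 18p − 6(1−p), giving p = 3/5.

3/5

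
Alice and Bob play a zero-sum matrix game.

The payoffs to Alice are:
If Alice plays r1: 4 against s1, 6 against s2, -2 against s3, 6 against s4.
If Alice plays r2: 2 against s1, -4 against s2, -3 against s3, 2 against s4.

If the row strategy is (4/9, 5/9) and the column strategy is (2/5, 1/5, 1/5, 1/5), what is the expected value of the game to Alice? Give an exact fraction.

67/45

Against (2/5, 1/5, 1/5, 1/5), each row's expected payoff is r1: 18/5; r2: -1/5.
Taking the (4/9, 5/9)-weighted average: (4/9)·(18/5) + (5/9)·(-1/5) = 67/45.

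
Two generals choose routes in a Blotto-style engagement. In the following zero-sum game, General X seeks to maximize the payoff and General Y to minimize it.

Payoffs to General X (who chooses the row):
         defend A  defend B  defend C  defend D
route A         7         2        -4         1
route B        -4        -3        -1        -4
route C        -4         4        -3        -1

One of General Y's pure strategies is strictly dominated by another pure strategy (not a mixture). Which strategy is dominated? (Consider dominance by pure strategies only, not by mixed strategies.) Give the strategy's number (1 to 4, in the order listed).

General Y prefers columns that give General X less. Compare defend B with defend D: 1 < 2, -4 < -3, -1 < 4.
So defend D strictly dominates defend B for General Y; defend B is strictly dominated.

2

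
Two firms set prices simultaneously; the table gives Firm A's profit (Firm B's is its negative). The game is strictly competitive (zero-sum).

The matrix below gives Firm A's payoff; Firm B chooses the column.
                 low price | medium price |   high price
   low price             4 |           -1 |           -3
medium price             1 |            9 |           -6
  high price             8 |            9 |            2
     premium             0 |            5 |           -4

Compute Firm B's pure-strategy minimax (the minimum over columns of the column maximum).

2

The worst case (largest entry) in each column is low price: 8, medium price: 9, high price: 2.
The best (smallest) of these is 2.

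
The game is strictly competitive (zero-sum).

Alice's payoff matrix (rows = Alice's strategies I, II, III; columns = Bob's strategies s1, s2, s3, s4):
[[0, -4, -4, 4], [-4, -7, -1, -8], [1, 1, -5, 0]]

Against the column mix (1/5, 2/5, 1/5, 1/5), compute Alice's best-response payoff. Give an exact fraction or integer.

I: (0)·(1/5) + (-4)·(2/5) + (-4)·(1/5) + (4)·(1/5) = -8/5.
II: (-4)·(1/5) + (-7)·(2/5) + (-1)·(1/5) + (-8)·(1/5) = -27/5.
III: (1)·(1/5) + (1)·(2/5) + (-5)·(1/5) + (0)·(1/5) = -2/5.
The best pure response is III with expected payoff -2/5.

-2/5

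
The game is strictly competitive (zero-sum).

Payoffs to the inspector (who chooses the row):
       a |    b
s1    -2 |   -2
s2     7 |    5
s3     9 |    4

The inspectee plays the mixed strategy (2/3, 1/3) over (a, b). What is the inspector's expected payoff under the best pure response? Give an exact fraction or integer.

s1: (-2)·(2/3) + (-2)·(1/3) = -2.
s2: (7)·(2/3) + (5)·(1/3) = 19/3.
s3: (9)·(2/3) + (4)·(1/3) = 22/3.
The best pure response is s3 with expected payoff 22/3.

22/3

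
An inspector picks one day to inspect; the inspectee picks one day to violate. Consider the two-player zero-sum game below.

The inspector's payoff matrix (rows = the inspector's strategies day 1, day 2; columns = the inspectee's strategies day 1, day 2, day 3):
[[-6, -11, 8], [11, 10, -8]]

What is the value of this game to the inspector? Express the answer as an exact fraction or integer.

-8/37

Column day 1 is strictly dominated by day 2 for the inspectee (it gives the inspector more in every row).
The remaining 2×2 game on (day 1, day 2) × (day 2, day 3) has no saddle point. Let the inspector play day 1 with probability p; indifference gives −11p + 10(1−p) = 8p − 8(1−p), so p = 18/37.
Similarly the inspectee's optimal q on day 2 is 16/37, and the value is -11·(16/37) + (8)·(21/37) = -8/37.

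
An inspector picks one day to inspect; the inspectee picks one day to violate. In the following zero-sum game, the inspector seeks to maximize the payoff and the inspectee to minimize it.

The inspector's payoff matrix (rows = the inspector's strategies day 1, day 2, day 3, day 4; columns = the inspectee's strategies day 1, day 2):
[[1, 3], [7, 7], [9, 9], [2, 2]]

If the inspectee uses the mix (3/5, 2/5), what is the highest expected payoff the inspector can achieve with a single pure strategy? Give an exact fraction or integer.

day 1: (1)·(3/5) + (3)·(2/5) = 9/5.
day 2: (7)·(3/5) + (7)·(2/5) = 7.
day 3: (9)·(3/5) + (9)·(2/5) = 9.
day 4: (2)·(3/5) + (2)·(2/5) = 2.
The best pure response is day 3 with expected payoff 9.

9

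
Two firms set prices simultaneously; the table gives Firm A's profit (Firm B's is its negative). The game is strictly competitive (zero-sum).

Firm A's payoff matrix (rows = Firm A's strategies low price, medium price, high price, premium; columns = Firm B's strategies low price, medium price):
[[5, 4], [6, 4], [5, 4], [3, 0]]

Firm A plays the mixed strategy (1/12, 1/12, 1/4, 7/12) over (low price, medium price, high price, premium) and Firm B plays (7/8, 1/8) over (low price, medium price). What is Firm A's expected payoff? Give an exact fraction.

Against (7/8, 1/8), each row's expected payoff is low price: 39/8; medium price: 23/4; high price: 39/8; premium: 21/8.
Taking the (1/12, 1/12, 1/4, 7/12)-weighted average: (1/12)·(39/8) + (1/12)·(23/4) + (1/4)·(39/8) + (7/12)·(21/8) = 349/96.

349/96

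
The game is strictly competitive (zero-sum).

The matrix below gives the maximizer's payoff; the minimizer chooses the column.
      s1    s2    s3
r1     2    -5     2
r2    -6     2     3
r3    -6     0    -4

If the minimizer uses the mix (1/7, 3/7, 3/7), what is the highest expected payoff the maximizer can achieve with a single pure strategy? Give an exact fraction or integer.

r1: (2)·(1/7) + (-5)·(3/7) + (2)·(3/7) = -1.
r2: (-6)·(1/7) + (2)·(3/7) + (3)·(3/7) = 9/7.
r3: (-6)·(1/7) + (0)·(3/7) + (-4)·(3/7) = -18/7.
The best pure response is r2 with expected payoff 9/7.

9/7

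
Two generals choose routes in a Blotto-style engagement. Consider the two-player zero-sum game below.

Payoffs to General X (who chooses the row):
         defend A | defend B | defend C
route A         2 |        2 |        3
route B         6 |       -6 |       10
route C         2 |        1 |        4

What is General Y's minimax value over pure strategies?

The worst case (largest entry) in each column is defend A: 6, defend B: 2, defend C: 10.
The best (smallest) of these is 2.

2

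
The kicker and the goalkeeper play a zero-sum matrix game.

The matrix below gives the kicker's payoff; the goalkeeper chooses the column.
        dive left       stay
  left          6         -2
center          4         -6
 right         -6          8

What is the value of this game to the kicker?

18/11

Row center is strictly dominated by row left, so the kicker never plays it.
The remaining 2×2 game on (left, right) × (dive left, stay) has no saddle point. Let the kicker play left with probability p; indifference gives 6p − 6(1−p) = −2p + 8(1−p), so p = 7/11.
Similarly the goalkeeper's optimal q on dive left is 5/11, and the value is 6·(5/11) + (-2)·(6/11) = 18/11.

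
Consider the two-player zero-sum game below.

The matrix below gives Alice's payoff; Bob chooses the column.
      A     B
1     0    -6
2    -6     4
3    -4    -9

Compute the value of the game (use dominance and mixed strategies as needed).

Row 3 is strictly dominated by row 1, so Alice never plays it.
The remaining 2×2 game on (1, 2) × (A, B) has no saddle point. Let Alice play 1 with probability p; indifference gives −6(1−p) = −6p + 4(1−p), so p = 5/8.
Similarly Bob's optimal q on A is 5/8, and the value is 0·(5/8) + (-6)·(3/8) = -9/4.

-9/4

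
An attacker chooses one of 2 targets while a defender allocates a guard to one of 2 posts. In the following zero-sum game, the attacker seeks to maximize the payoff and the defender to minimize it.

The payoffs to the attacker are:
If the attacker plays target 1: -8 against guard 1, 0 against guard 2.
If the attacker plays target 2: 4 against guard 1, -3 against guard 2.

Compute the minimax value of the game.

Row minima are -8 and -3, so the attacker's maximin is -3; column maxima are 4 and 0, so the defender's minimax is 0. These differ, so the equilibrium is in mixed strategies.
Let the attacker play target 1 with probability p. The defender is indifferent when −8p + 4(1−p) = −3(1−p), giving p = 7/15.
Let the defender play guard 1 with probability q. The attacker is indifferent when −8q = 4q − 3(1−q), giving q = 1/5.
The value is -8·(1/5) + (0)·(4/5) = -8/5.

-8/5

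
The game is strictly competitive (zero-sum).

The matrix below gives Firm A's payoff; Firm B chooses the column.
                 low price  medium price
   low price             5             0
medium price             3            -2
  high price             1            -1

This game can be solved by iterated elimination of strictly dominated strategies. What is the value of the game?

Row medium price is strictly dominated by row low price (5>3, 0>-2); eliminate medium price.
Row high price is strictly dominated by row low price (5>1, 0>-1); eliminate high price.
Column low price is strictly dominated by medium price for Firm B (0<5); eliminate low price.
Only (low price, medium price) remains, with payoff 0.

0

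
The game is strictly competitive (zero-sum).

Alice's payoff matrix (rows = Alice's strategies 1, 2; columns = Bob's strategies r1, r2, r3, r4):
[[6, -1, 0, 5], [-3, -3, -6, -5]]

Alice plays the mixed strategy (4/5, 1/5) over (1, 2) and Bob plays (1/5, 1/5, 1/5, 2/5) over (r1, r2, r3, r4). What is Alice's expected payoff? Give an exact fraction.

Against (1/5, 1/5, 1/5, 2/5), each row's expected payoff is 1: 3; 2: -22/5.
Taking the (4/5, 1/5)-weighted average: (4/5)·(3) + (1/5)·(-22/5) = 38/25.

38/25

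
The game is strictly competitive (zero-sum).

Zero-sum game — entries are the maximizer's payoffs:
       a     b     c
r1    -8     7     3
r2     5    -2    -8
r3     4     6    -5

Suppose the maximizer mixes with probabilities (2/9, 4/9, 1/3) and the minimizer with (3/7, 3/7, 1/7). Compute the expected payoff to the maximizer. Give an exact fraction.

Against (3/7, 3/7, 1/7), each row's expected payoff is r1: 0; r2: 1/7; r3: 25/7.
Taking the (2/9, 4/9, 1/3)-weighted average: (2/9)·(0) + (4/9)·(1/7) + (1/3)·(25/7) = 79/63.

79/63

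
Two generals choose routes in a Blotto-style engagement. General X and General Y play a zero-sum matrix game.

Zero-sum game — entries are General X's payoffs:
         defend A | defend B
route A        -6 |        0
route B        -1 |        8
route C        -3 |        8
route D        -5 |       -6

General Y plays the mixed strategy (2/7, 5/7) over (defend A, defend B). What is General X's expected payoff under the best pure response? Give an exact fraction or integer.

route A: (-6)·(2/7) + (0)·(5/7) = -12/7.
route B: (-1)·(2/7) + (8)·(5/7) = 38/7.
route C: (-3)·(2/7) + (8)·(5/7) = 34/7.
route D: (-5)·(2/7) + (-6)·(5/7) = -40/7.
The best pure response is route B with expected payoff 38/7.

38/7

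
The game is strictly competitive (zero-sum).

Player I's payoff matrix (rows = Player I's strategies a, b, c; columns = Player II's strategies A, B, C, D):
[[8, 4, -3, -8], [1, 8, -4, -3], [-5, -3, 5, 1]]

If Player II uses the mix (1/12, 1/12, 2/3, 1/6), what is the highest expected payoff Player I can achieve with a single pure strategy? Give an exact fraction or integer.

a: (8)·(1/12) + (4)·(1/12) + (-3)·(2/3) + (-8)·(1/6) = -7/3.
b: (1)·(1/12) + (8)·(1/12) + (-4)·(2/3) + (-3)·(1/6) = -29/12.
c: (-5)·(1/12) + (-3)·(1/12) + (5)·(2/3) + (1)·(1/6) = 17/6.
The best pure response is c with expected payoff 17/6.

17/6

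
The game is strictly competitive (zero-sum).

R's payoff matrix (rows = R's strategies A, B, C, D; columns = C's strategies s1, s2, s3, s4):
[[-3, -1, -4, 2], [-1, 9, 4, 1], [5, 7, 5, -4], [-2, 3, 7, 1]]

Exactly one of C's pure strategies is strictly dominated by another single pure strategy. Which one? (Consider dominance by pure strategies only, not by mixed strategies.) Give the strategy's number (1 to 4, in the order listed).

2

C prefers columns that give R less. Compare s2 with s1: -3 < -1, -1 < 9, 5 < 7, -2 < 3.
So s1 strictly dominates s2 for C; s2 is strictly dominated.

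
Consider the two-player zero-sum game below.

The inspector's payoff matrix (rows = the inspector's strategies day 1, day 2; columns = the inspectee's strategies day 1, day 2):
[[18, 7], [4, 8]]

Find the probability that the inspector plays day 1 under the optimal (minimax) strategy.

4/15

Row minima are 7 and 4, so the inspector's maximin is 7; column maxima are 18 and 8, so the inspectee's minimax is 8. These differ, so the equilibrium is in mixed strategies.
Let the inspector play day 1 with probability p. The inspectee is indifferent when 18p + 4(1−p) = 7p + 8(1−p), giving p = 4/15.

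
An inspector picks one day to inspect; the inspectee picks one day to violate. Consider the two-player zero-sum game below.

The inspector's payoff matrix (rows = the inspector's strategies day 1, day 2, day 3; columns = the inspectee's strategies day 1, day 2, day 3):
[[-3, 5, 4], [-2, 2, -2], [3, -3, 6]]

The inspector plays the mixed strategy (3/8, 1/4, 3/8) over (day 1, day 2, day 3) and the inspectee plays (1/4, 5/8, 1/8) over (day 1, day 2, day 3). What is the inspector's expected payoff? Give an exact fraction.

Against (1/4, 5/8, 1/8), each row's expected payoff is day 1: 23/8; day 2: 1/2; day 3: -3/8.
Taking the (3/8, 1/4, 3/8)-weighted average: (3/8)·(23/8) + (1/4)·(1/2) + (3/8)·(-3/8) = 17/16.

17/16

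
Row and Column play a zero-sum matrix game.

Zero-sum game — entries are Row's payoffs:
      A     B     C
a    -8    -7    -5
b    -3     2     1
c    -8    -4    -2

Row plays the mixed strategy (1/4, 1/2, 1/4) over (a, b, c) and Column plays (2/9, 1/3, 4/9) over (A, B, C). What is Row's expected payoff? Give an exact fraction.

-85/36

Against (2/9, 1/3, 4/9), each row's expected payoff is a: -19/3; b: 4/9; c: -4.
Taking the (1/4, 1/2, 1/4)-weighted average: (1/4)·(-19/3) + (1/2)·(4/9) + (1/4)·(-4) = -85/36.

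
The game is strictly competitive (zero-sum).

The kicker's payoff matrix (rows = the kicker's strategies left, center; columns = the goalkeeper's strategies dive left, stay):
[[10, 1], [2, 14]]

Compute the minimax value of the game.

46/7

Row minima are 1 and 2, so the kicker's maximin is 2; column maxima are 10 and 14, so the goalkeeper's minimax is 10. These differ, so the equilibrium is in mixed strategies.
Let the kicker play left with probability p. The goalkeeper is indifferent when 10p + 2(1−p) = p + 14(1−p), giving p = 4/7.
Let the goalkeeper play dive left with probability q. The kicker is indifferent when 10q + (1−q) = 2q + 14(1−q), giving q = 13/21.
The value is 10·(13/21) + (1)·(8/21) = 46/7.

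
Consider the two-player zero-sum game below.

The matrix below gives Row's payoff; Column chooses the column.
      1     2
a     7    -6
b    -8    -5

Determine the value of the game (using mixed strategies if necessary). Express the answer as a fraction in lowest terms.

-83/16

Row minima are -6 and -8, so Row's maximin is -6; column maxima are 7 and -5, so Column's minimax is -5. These differ, so the equilibrium is in mixed strategies.
Let Row play a with probability p. Column is indifferent when 7p − 8(1−p) = −6p − 5(1−p), giving p = 3/16.
Let Column play 1 with probability q. Row is indifferent when 7q − 6(1−q) = −8q − 5(1−q), giving q = 1/16.
The value is 7·(1/16) + (-6)·(15/16) = -83/16.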